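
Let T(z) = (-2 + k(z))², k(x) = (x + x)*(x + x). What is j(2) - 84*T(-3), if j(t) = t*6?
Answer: -97092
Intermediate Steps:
k(x) = 4*x² (k(x) = (2*x)*(2*x) = 4*x²)
j(t) = 6*t
T(z) = (-2 + 4*z²)²
j(2) - 84*T(-3) = 6*2 - 336*(-1 + 2*(-3)²)² = 12 - 336*(-1 + 2*9)² = 12 - 336*(-1 + 18)² = 12 - 336*17² = 12 - 336*289 = 12 - 84*1156 = 12 - 97104 = -97092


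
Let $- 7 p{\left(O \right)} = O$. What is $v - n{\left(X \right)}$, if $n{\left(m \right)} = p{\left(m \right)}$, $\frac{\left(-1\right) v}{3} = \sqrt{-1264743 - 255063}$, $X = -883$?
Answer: $- \frac{883}{7} - 3 i \sqrt{1519806} \approx -126.14 - 3698.4 i$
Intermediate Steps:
$p{\left(O \right)} = - \frac{O}{7}$
$v = - 3 i \sqrt{1519806}$ ($v = - 3 \sqrt{-1264743 - 255063} = - 3 \sqrt{-1519806} = - 3 i \sqrt{1519806} \approx - 3698.4 i$)
$n{\left(m \right)} = - \frac{m}{7}$
$v - n{\left(X \right)} = - 3 i \sqrt{1519806} - \left(- \frac{1}{7}\right) \left(-883\right) = - 3 i \sqrt{1519806} - \frac{883}{7} = - \frac{883}{7} - 3 i \sqrt{1519806}$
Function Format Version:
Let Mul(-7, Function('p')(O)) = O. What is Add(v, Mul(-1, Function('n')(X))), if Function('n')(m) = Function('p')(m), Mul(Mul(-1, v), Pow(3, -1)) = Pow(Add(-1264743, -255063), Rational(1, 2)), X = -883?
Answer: Add(Rational(-883, 7), Mul(-3, I, Pow(1519806, Rational(1, 2)))) ≈ Add(-126.14, Mul(-3698.4, I))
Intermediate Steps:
Function('p')(O) = Mul(Rational(-1, 7), O)
v = Mul(-3, I, Pow(1519806, Rational(1, 2))) (v = Mul(-3, Pow(Add(-1264743, -255063), Rational(1, 2))) = Mul(-3, Pow(-1519806, Rational(1, 2))) = Mul(-3, Mul(I, Pow(1519806, Rational(1, 2)))) = Mul(-3, I, Pow(1519806, Rational(1, 2))) ≈ Mul(-3698.4, I))
Function('n')(m) = Mul(Rational(-1, 7), m)
Add(v, Mul(-1, Function('n')(X))) = Add(Mul(-3, I, Pow(1519806, Rational(1, 2))), Mul(-1, Mul(Rational(-1, 7), -883))) = Add(Mul(-3, I, Pow(1519806, Rational(1, 2))), Mul(-1, Rational(883, 7))) = Add(Mul(-3, I, Pow(1519806, Rational(1, 2))), Rational(-883, 7)) = Add(Rational(-883, 7), Mul(-3, I, Pow(1519806, Rational(1, 2))))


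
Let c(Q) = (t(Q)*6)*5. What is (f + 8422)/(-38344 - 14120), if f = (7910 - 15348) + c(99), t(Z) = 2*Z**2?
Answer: -49087/4372 ≈ -11.228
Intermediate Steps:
c(Q) = 60*Q**2 (c(Q) = ((2*Q**2)*6)*5 = (12*Q**2)*5 = 60*Q**2)
f = 580622 (f = (7910 - 15348) + 60*99**2 = -7438 + 60*9801 = -7438 + 588060 = 580622)
(f + 8422)/(-38344 - 14120) = (580622 + 8422)/(-38344 - 14120) = 589044/(-52464) = 589044*(-1/52464) = -49087/4372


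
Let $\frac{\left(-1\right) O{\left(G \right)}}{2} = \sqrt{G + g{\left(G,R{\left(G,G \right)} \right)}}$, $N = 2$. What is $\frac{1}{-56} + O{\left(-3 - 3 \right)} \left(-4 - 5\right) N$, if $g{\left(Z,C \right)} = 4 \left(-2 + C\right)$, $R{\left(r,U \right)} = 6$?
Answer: $- \frac{1}{56} + 36 \sqrt{10} \approx 113.82$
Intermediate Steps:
$g{\left(Z,C \right)} = -8 + 4 C$
$O{\left(G \right)} = - 2 \sqrt{16 + G}$ ($O{\left(G \right)} = - 2 \sqrt{G + \left(-8 + 4 \cdot 6\right)} = - 2 \sqrt{G + \left(-8 + 24\right)} = - 2 \sqrt{G + 16} = - 2 \sqrt{16 + G}$)
$\frac{1}{-56} + O{\left(-3 - 3 \right)} \left(-4 - 5\right) N = \frac{1}{-56} + - 2 \sqrt{16 - 6} \left(-4 - 5\right) 2 = - \frac{1}{56} + - 2 \sqrt{16 - 6} \left(\left(-9\right) 2\right) = - \frac{1}{56} + - 2 \sqrt{10} \left(-18\right) = - \frac{1}{56} + 36 \sqrt{10}$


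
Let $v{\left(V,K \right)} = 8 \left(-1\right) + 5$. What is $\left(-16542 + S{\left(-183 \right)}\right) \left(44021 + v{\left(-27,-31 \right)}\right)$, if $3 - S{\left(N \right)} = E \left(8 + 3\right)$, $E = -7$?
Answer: $-724624316$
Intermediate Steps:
$v{\left(V,K \right)} = -3$ ($v{\left(V,K \right)} = -8 + 5 = -3$)
$S{\left(N \right)} = 80$ ($S{\left(N \right)} = 3 - - 7 \left(8 + 3\right) = 3 - \left(-7\right) 11 = 3 - -77 = 3 + 77 = 80$)
$\left(-16542 + S{\left(-183 \right)}\right) \left(44021 + v{\left(-27,-31 \right)}\right) = \left(-16542 + 80\right) \left(44021 - 3\right) = \left(-16462\right) 44018 = -724624316$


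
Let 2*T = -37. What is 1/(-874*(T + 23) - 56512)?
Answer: -1/60445 ≈ -1.6544e-5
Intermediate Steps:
T = -37/2 (T = (1/2)*(-37) = -37/2 ≈ -18.500)
1/(-874*(T + 23) - 56512) = 1/(-874*(-37/2 + 23) - 56512) = 1/(-874*9/2 - 56512) = 1/(-3933 - 56512) = 1/(-60445) = -1/60445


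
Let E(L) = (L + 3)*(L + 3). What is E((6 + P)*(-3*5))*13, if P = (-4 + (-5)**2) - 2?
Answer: 1798992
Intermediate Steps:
P = 19 (P = (-4 + 25) - 2 = 21 - 2 = 19)
E(L) = (3 + L)**2 (E(L) = (3 + L)*(3 + L) = (3 + L)**2)
E((6 + P)*(-3*5))*13 = (3 + (6 + 19)*(-3*5))**2*13 = (3 + 25*(-15))**2*13 = (3 - 375)**2*13 = (-372)**2*13 = 138384*13 = 1798992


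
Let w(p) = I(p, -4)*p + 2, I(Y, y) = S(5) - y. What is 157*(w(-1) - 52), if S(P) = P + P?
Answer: -10048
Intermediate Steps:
S(P) = 2*P
I(Y, y) = 10 - y (I(Y, y) = 2*5 - y = 10 - y)
w(p) = 2 + 14*p (w(p) = (10 - 1*(-4))*p + 2 = (10 + 4)*p + 2 = 14*p + 2 = 2 + 14*p)
157*(w(-1) - 52) = 157*((2 + 14*(-1)) - 52) = 157*((2 - 14) - 52) = 157*(-12 - 52) = 157*(-64) = -10048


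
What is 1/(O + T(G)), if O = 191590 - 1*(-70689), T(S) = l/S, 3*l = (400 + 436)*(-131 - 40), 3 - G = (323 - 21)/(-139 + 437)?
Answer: 74/17633609 ≈ 4.1965e-6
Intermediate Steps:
G = 296/149 (G = 3 - (323 - 21)/(-139 + 437) = 3 - 302/298 = 3 - 1*151/149 = 3 - 151/149 = 296/149 ≈ 1.9866)
l = -47652 (l = ((400 + 436)*(-131 - 40))/3 = (836*(-171))/3 = (⅓)*(-142956) = -47652)
T(S) = -47652/S
O = 262279 (O = 191590 + 70689 = 262279)
1/(O + T(G)) = 1/(262279 - 47652/296/149) = 1/(262279 - 47652*149/296) = 1/(262279 - 1775037/74) = 1/(17633609/74) = 74/17633609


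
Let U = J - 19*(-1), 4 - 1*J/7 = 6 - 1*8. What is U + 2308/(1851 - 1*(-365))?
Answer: 34371/554 ≈ 62.042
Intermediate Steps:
J = 42 (J = 28 - 7*(6 - 1*8) = 28 - 7*(6 - 8) = 28 - 7*(-2) = 28 + 14 = 42)
U = 61 (U = 42 - 19*(-1) = 42 + 19 = 61)
U + 2308/(1851 - 1*(-365)) = 61 + 2308/(1851 - 1*(-365)) = 61 + 2308/(1851 + 365) = 61 + 2308/2216 = 61 + 2308*(1/2216) = 61 + 577/554 = 34371/554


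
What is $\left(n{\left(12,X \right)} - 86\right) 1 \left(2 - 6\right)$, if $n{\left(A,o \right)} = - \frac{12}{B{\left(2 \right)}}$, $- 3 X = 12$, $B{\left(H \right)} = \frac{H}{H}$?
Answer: $392$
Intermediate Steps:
$B{\left(H \right)} = 1$
$X = -4$ ($X = \left(- \frac{1}{3}\right) 12 = -4$)
$n{\left(A,o \right)} = -12$ ($n{\left(A,o \right)} = - \frac{12}{1} = \left(-12\right) 1 = -12$)
$\left(n{\left(12,X \right)} - 86\right) 1 \left(2 - 6\right) = \left(-12 - 86\right) 1 \left(2 - 6\right) = - 98 \cdot 1 \left(-4\right) = \left(-98\right) \left(-4\right) = 392$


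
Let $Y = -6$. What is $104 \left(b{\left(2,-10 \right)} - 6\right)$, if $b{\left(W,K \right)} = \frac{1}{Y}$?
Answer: $- \frac{1924}{3} \approx -641.33$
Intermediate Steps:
$b{\left(W,K \right)} = - \frac{1}{6}$ ($b{\left(W,K \right)} = \frac{1}{-6} = - \frac{1}{6}$)
$104 \left(b{\left(2,-10 \right)} - 6\right) = 104 \left(- \frac{1}{6} - 6\right) = 104 \left(- \frac{37}{6}\right) = - \frac{1924}{3}$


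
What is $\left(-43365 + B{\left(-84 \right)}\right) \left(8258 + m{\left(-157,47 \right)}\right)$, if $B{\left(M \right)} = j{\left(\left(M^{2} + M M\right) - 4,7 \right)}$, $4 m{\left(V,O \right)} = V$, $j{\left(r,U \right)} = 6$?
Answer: $- \frac{1425427125}{4} \approx -3.5636 \cdot 10^{8}$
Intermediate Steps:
$m{\left(V,O \right)} = \frac{V}{4}$
$B{\left(M \right)} = 6$
$\left(-43365 + B{\left(-84 \right)}\right) \left(8258 + m{\left(-157,47 \right)}\right) = \left(-43365 + 6\right) \left(8258 + \frac{1}{4} \left(-157\right)\right) = - 43359 \left(8258 - \frac{157}{4}\right) = \left(-43359\right) \frac{32875}{4} = - \frac{1425427125}{4}$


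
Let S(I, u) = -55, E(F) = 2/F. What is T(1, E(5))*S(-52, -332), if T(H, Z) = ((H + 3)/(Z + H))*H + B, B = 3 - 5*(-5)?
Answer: -11880/7 ≈ -1697.1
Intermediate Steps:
B = 28 (B = 3 + 25 = 28)
T(H, Z) = 28 + H*(3 + H)/(H + Z) (T(H, Z) = ((H + 3)/(Z + H))*H + 28 = ((3 + H)/(H + Z))*H + 28 = H*(3 + H)/(H + Z) + 28 = 28 + H*(3 + H)/(H + Z))
T(1, E(5))*S(-52, -332) = ((1² + 28*(2/5) + 31*1)/(1 + 2/5))*(-55) = ((1 + 28*(2*(⅕)) + 31)/(1 + 2*(⅕)))*(-55) = ((1 + 28*(⅖) + 31)/(1 + ⅖))*(-55) = ((1 + 56/5 + 31)/(7/5))*(-55) = ((5/7)*(216/5))*(-55) = (216/7)*(-55) = -11880/7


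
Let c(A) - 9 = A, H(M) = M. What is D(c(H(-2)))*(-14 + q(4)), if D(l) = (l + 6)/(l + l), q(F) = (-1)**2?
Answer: -169/14 ≈ -12.071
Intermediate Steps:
q(F) = 1
c(A) = 9 + A
D(l) = (6 + l)/(2*l) (D(l) = (6 + l)/((2*l)) = (6 + l)*(1/(2*l)) = (6 + l)/(2*l))
D(c(H(-2)))*(-14 + q(4)) = ((6 + (9 - 2))/(2*(9 - 2)))*(-14 + 1) = ((1/2)*(6 + 7)/7)*(-13) = ((1/2)*(1/7)*13)*(-13) = (13/14)*(-13) = -169/14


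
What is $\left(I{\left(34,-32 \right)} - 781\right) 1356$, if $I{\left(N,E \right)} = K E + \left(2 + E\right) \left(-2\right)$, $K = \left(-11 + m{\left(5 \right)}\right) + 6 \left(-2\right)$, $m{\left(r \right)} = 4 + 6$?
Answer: $-413580$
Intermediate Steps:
$m{\left(r \right)} = 10$
$K = -13$ ($K = \left(-11 + 10\right) + 6 \left(-2\right) = -1 - 12 = -13$)
$I{\left(N,E \right)} = -4 - 15 E$ ($I{\left(N,E \right)} = - 13 E + \left(2 + E\right) \left(-2\right) = - 13 E - \left(4 + 2 E\right) = -4 - 15 E$)
$\left(I{\left(34,-32 \right)} - 781\right) 1356 = \left(\left(-4 - -480\right) - 781\right) 1356 = \left(\left(-4 + 480\right) - 781\right) 1356 = \left(476 - 781\right) 1356 = \left(-305\right) 1356 = -413580$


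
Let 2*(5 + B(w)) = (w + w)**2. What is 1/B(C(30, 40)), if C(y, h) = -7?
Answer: 1/93 ≈ 0.010753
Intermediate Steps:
B(w) = -5 + 2*w**2 (B(w) = -5 + (w + w)**2/2 = -5 + (2*w)**2/2 = -5 + (4*w**2)/2 = -5 + 2*w**2)
1/B(C(30, 40)) = 1/(-5 + 2*(-7)**2) = 1/(-5 + 2*49) = 1/(-5 + 98) = 1/93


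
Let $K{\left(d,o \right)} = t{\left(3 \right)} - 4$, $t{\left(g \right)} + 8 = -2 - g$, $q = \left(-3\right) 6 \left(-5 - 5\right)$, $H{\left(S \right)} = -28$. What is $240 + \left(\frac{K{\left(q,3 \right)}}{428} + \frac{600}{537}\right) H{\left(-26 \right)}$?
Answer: $\frac{4018821}{19153} \approx 209.83$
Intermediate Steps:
$q = 180$ ($q = \left(-18\right) \left(-10\right) = 180$)
$t{\left(g \right)} = -10 - g$ ($t{\left(g \right)} = -8 - \left(2 + g\right) = -10 - g$)
$K{\left(d,o \right)} = -17$ ($K{\left(d,o \right)} = \left(-10 - 3\right) - 4 = -13 - 4 = -17$)
$240 + \left(\frac{K{\left(q,3 \right)}}{428} + \frac{600}{537}\right) H{\left(-26 \right)} = 240 + \left(- \frac{17}{428} + \frac{600}{537}\right) \left(-28\right) = 240 + \left(\left(-17\right) \frac{1}{428} + 600 \cdot \frac{1}{537}\right) \left(-28\right) = 240 + \left(- \frac{17}{428} + \frac{200}{179}\right) \left(-28\right) = 240 + \frac{82557}{76612} \left(-28\right) = 240 - \frac{577899}{19153} = \frac{4018821}{19153}$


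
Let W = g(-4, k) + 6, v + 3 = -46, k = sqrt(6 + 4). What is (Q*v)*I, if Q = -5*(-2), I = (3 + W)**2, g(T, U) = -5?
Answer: -7840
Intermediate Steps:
k = sqrt(10) ≈ 3.1623
v = -49 (v = -3 - 46 = -49)
W = 1 (W = -5 + 6 = 1)
I = 16 (I = (3 + 1)**2 = 4**2 = 16)
Q = 10
(Q*v)*I = (10*(-49))*16 = -490*16 = -7840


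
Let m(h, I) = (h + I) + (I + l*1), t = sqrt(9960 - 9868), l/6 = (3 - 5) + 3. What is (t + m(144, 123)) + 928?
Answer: 1324 + 2*sqrt(23) ≈ 1333.6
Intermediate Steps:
l = 6 (l = 6*((3 - 5) + 3) = 6*(-2 + 3) = 6*1 = 6)
t = 2*sqrt(23) (t = sqrt(92) = 2*sqrt(23) ≈ 9.5917)
m(h, I) = 6 + h + 2*I (m(h, I) = (h + I) + (I + 6*1) = (I + h) + (I + 6) = (I + h) + (6 + I) = 6 + h + 2*I)
(t + m(144, 123)) + 928 = (2*sqrt(23) + (6 + 144 + 2*123)) + 928 = (2*sqrt(23) + (6 + 144 + 246)) + 928 = (2*sqrt(23) + 396) + 928 = (396 + 2*sqrt(23)) + 928 = 1324 + 2*sqrt(23)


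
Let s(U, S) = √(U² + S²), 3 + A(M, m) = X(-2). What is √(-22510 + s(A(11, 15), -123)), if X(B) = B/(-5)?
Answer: √(-562750 + 5*√378394)/5 ≈ 149.62*I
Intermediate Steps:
X(B) = -B/5 (X(B) = B*(-⅕) = -B/5)
A(M, m) = -13/5 (A(M, m) = -3 - ⅕*(-2) = -3 + ⅖ = -13/5)
s(U, S) = √(S² + U²)
√(-22510 + s(A(11, 15), -123)) = √(-22510 + √((-123)² + (-13/5)²)) = √(-22510 + √(15129 + 169/25)) = √(-22510 + √(378394/25)) = √(-22510 + √378394/5)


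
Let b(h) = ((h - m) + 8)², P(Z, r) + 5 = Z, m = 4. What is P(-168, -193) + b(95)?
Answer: 9628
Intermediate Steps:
P(Z, r) = -5 + Z
b(h) = (4 + h)² (b(h) = ((h - 1*4) + 8)² = ((h - 4) + 8)² = ((-4 + h) + 8)² = (4 + h)²)
P(-168, -193) + b(95) = (-5 - 168) + (4 + 95)² = -173 + 99² = -173 + 9801 = 9628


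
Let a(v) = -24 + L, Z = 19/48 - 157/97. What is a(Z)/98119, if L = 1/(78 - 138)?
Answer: -11/44940 ≈ -0.00024477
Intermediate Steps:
L = -1/60 (L = 1/(-60) = -1/60 ≈ -0.016667)
Z = -5693/4656 (Z = 19*(1/48) - 157*1/97 = 19/48 - 157/97 = -5693/4656 ≈ -1.2227)
a(v) = -1441/60 (a(v) = -24 - 1/60 = -1441/60)
a(Z)/98119 = -1441/60/98119 = -1441/60*1/98119 = -11/44940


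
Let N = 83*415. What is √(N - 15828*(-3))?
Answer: √81929 ≈ 286.23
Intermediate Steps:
N = 34445
√(N - 15828*(-3)) = √(34445 - 15828*(-3)) = √(34445 + 47484) = √81929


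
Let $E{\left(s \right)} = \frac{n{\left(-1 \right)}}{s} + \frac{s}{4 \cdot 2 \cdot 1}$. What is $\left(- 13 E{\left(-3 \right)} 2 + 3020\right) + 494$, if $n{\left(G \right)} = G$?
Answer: $\frac{42181}{12} \approx 3515.1$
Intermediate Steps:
$E{\left(s \right)} = - \frac{1}{s} + \frac{s}{8}$ ($E{\left(s \right)} = - \frac{1}{s} + \frac{s}{4 \cdot 2 \cdot 1} = - \frac{1}{s} + \frac{s}{8 \cdot 1} = - \frac{1}{s} + \frac{s}{8}$)
$\left(- 13 E{\left(-3 \right)} 2 + 3020\right) + 494 = \left(- 13 \left(- \frac{1}{-3} + \frac{1}{8} \left(-3\right)\right) 2 + 3020\right) + 494 = \left(- 13 \left(\left(-1\right) \left(- \frac{1}{3}\right) - \frac{3}{8}\right) 2 + 3020\right) + 494 = \left(- 13 \left(\frac{1}{3} - \frac{3}{8}\right) 2 + 3020\right) + 494 = \left(\left(-13\right) \left(- \frac{1}{24}\right) 2 + 3020\right) + 494 = \left(\frac{13}{24} \cdot 2 + 3020\right) + 494 = \left(\frac{13}{12} + 3020\right) + 494 = \frac{36253}{12} + 494 = \frac{42181}{12}$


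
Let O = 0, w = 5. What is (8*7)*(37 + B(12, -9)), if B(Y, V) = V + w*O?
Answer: 1568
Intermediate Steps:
B(Y, V) = V (B(Y, V) = V + 5*0 = V + 0 = V)
(8*7)*(37 + B(12, -9)) = (8*7)*(37 - 9) = 56*28 = 1568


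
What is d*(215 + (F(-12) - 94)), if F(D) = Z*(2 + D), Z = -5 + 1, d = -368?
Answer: -59248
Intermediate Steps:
Z = -4
F(D) = -8 - 4*D (F(D) = -4*(2 + D) = -8 - 4*D)
d*(215 + (F(-12) - 94)) = -368*(215 + ((-8 - 4*(-12)) - 94)) = -368*(215 + ((-8 + 48) - 94)) = -368*(215 + (40 - 94)) = -368*(215 - 54) = -368*161 = -59248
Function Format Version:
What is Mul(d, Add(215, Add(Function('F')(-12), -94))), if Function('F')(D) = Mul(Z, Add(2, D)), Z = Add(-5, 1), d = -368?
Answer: -59248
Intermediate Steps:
Z = -4
Function('F')(D) = Add(-8, Mul(-4, D)) (Function('F')(D) = Mul(-4, Add(2, D)) = Add(-8, Mul(-4, D)))
Mul(d, Add(215, Add(Function('F')(-12), -94))) = Mul(-368, Add(215, Add(Add(-8, Mul(-4, -12)), -94))) = Mul(-368, Add(215, Add(Add(-8, 48), -94))) = Mul(-368, Add(215, Add(40, -94))) = Mul(-368, Add(215, -54)) = Mul(-368, 161) = -59248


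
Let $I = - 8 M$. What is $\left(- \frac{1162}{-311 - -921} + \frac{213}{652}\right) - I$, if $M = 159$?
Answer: $\frac{252636073}{198860} \approx 1270.4$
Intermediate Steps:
$I = -1272$ ($I = \left(-8\right) 159 = -1272$)
$\left(- \frac{1162}{-311 - -921} + \frac{213}{652}\right) - I = \left(- \frac{1162}{-311 - -921} + \frac{213}{652}\right) - -1272 = \left(- \frac{1162}{-311 + 921} + 213 \cdot \frac{1}{652}\right) + 1272 = \left(- \frac{1162}{610} + \frac{213}{652}\right) + 1272 = \left(\left(-1162\right) \frac{1}{610} + \frac{213}{652}\right) + 1272 = \left(- \frac{581}{305} + \frac{213}{652}\right) + 1272 = - \frac{313847}{198860} + 1272 = \frac{252636073}{198860}$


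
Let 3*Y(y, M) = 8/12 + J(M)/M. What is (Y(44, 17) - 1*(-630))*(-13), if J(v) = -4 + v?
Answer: -1254019/153 ≈ -8196.2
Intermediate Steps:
Y(y, M) = 2/9 + (-4 + M)/(3*M) (Y(y, M) = (8/12 + (-4 + M)/M)/3 = (8*(1/12) + (-4 + M)/M)/3 = (⅔ + (-4 + M)/M)/3 = 2/9 + (-4 + M)/(3*M))
(Y(44, 17) - 1*(-630))*(-13) = ((⅑)*(-12 + 5*17)/17 - 1*(-630))*(-13) = ((⅑)*(1/17)*(-12 + 85) + 630)*(-13) = ((⅑)*(1/17)*73 + 630)*(-13) = (73/153 + 630)*(-13) = (96463/153)*(-13) = -1254019/153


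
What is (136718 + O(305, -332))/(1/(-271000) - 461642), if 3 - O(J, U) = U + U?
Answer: -12410445000/41701660667 ≈ -0.29760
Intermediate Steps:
O(J, U) = 3 - 2*U (O(J, U) = 3 - (U + U) = 3 - 2*U)
(136718 + O(305, -332))/(1/(-271000) - 461642) = (136718 + (3 - 2*(-332)))/(1/(-271000) - 461642) = (136718 + (3 + 664))/(-1/271000 - 461642) = (136718 + 667)/(-125104982001/271000) = 137385*(-271000/125104982001) = -12410445000/41701660667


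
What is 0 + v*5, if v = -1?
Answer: -5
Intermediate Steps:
0 + v*5 = 0 - 1*5 = 0 - 5 = -5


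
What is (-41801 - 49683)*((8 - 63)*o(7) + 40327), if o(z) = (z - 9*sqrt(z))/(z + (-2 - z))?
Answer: -3706885938 + 22642290*sqrt(7) ≈ -3.6470e+9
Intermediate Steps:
o(z) = -z/2 + 9*sqrt(z)/2 (o(z) = (z - 9*sqrt(z))/(-2) = (z - 9*sqrt(z))*(-1/2) = -z/2 + 9*sqrt(z)/2)
(-41801 - 49683)*((8 - 63)*o(7) + 40327) = (-41801 - 49683)*((8 - 63)*(-1/2*7 + 9*sqrt(7)/2) + 40327) = -91484*(-55*(-7/2 + 9*sqrt(7)/2) + 40327) = -91484*((385/2 - 495*sqrt(7)/2) + 40327) = -91484*(81039/2 - 495*sqrt(7)/2) = -3706885938 + 22642290*sqrt(7)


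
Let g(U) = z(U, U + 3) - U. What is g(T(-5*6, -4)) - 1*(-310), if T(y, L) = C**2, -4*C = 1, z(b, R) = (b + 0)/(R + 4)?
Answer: 560383/1808 ≈ 309.95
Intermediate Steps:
z(b, R) = b/(4 + R)
C = -1/4 (C = -1/4*1 = -1/4 ≈ -0.25000)
T(y, L) = 1/16 (T(y, L) = (-1/4)**2 = 1/16)
g(U) = -U + U/(7 + U) (g(U) = U/(4 + (U + 3)) - U = U/(4 + (3 + U)) - U = U/(7 + U) - U = -U + U/(7 + U))
g(T(-5*6, -4)) - 1*(-310) = (-6 - 1*1/16)/(16*(7 + 1/16)) - 1*(-310) = (-6 - 1/16)/(16*(113/16)) + 310 = (1/16)*(16/113)*(-97/16) + 310 = -97/1808 + 310 = 560383/1808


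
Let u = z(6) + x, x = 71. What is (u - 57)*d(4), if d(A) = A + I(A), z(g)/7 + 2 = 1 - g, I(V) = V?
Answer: -280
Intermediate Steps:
z(g) = -7 - 7*g (z(g) = -14 + 7*(1 - g) = -14 + (7 - 7*g) = -7 - 7*g)
u = 22 (u = (-7 - 7*6) + 71 = (-7 - 42) + 71 = -49 + 71 = 22)
d(A) = 2*A (d(A) = A + A = 2*A)
(u - 57)*d(4) = (22 - 57)*(2*4) = -35*8 = -280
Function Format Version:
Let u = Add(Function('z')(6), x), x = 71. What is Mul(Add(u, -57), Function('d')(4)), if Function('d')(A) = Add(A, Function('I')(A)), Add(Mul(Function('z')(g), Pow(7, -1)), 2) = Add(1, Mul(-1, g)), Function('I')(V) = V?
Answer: -280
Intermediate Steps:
Function('z')(g) = Add(-7, Mul(-7, g)) (Function('z')(g) = Add(-14, Mul(7, Add(1, Mul(-1, g)))) = Add(-14, Add(7, Mul(-7, g))) = Add(-7, Mul(-7, g)))
u = 22 (u = Add(Add(-7, Mul(-7, 6)), 71) = Add(Add(-7, -42), 71) = Add(-49, 71) = 22)
Function('d')(A) = Mul(2, A) (Function('d')(A) = Add(A, A) = Mul(2, A))
Mul(Add(u, -57), Function('d')(4)) = Mul(Add(22, -57), Mul(2, 4)) = Mul(-35, 8) = -280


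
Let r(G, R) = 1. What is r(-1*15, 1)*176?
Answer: 176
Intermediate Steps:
r(-1*15, 1)*176 = 1*176 = 176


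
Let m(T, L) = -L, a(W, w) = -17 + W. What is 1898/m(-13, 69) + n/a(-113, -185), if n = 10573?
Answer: -976277/8970 ≈ -108.84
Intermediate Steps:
1898/m(-13, 69) + n/a(-113, -185) = 1898/((-1*69)) + 10573/(-17 - 113) = 1898/(-69) + 10573/(-130) = 1898*(-1/69) + 10573*(-1/130) = -1898/69 - 10573/130 = -976277/8970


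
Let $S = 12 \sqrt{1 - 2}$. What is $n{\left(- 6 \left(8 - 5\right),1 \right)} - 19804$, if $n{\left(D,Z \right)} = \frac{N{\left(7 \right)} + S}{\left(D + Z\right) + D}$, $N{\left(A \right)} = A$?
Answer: $- \frac{99021}{5} - \frac{12 i}{35} \approx -19804.0 - 0.34286 i$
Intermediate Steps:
$S = 12 i$ ($S = 12 \sqrt{-1} = 12 i \approx 12.0 i$)
$n{\left(D,Z \right)} = \frac{7 + 12 i}{Z + 2 D}$ ($n{\left(D,Z \right)} = \frac{7 + 12 i}{\left(D + Z\right) + D} = \frac{7 + 12 i}{Z + 2 D}$)
$n{\left(- 6 \left(8 - 5\right),1 \right)} - 19804 = \frac{7 + 12 i}{1 + 2 \left(- 6 \left(8 - 5\right)\right)} - 19804 = \frac{7 + 12 i}{1 + 2 \left(\left(-6\right) 3\right)} - 19804 = \frac{7 + 12 i}{1 + 2 \left(-18\right)} - 19804 = \frac{7 + 12 i}{1 - 36} - 19804 = \frac{7 + 12 i}{-35} - 19804 = - \frac{7 + 12 i}{35} - 19804 = \left(- \frac{1}{5} - \frac{12 i}{35}\right) - 19804 = - \frac{99021}{5} - \frac{12 i}{35}$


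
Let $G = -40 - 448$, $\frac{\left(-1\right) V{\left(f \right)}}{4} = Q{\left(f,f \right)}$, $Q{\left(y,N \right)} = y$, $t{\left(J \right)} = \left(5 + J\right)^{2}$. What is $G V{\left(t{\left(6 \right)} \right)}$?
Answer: $236192$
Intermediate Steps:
$V{\left(f \right)} = - 4 f$
$G = -488$ ($G = -40 - 448 = -488$)
$G V{\left(t{\left(6 \right)} \right)} = - 488 \left(- 4 \left(5 + 6\right)^{2}\right) = - 488 \left(- 4 \cdot 11^{2}\right) = - 488 \left(\left(-4\right) 121\right) = \left(-488\right) \left(-484\right) = 236192$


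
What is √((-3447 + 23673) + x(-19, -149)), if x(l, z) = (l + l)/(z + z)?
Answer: √449040257/149 ≈ 142.22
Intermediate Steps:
x(l, z) = l/z (x(l, z) = (2*l)/((2*z)) = (2*l)*(1/(2*z)) = l/z)
√((-3447 + 23673) + x(-19, -149)) = √((-3447 + 23673) - 19/(-149)) = √(20226 - 19*(-1/149)) = √(20226 + 19/149) = √(3013693/149) = √449040257/149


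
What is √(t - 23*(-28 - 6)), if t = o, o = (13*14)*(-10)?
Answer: I*√1038 ≈ 32.218*I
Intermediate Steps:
o = -1820 (o = 182*(-10) = -1820)
t = -1820
√(t - 23*(-28 - 6)) = √(-1820 - 23*(-28 - 6)) = √(-1820 - 23*(-34)) = √(-1820 + 782) = √(-1038) = I*√1038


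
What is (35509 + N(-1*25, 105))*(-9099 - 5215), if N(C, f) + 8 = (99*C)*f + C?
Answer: 3212047286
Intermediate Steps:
N(C, f) = -8 + C + 99*C*f (N(C, f) = -8 + ((99*C)*f + C) = -8 + (99*C*f + C) = -8 + (C + 99*C*f) = -8 + C + 99*C*f)
(35509 + N(-1*25, 105))*(-9099 - 5215) = (35509 + (-8 - 1*25 + 99*(-1*25)*105))*(-9099 - 5215) = (35509 + (-8 - 25 + 99*(-25)*105))*(-14314) = (35509 + (-8 - 25 - 259875))*(-14314) = (35509 - 259908)*(-14314) = -224399*(-14314) = 3212047286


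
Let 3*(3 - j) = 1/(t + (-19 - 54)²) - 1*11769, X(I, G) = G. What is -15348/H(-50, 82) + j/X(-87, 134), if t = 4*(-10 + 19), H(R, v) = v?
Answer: -13959998291/88425930 ≈ -157.87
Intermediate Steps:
t = 36 (t = 4*9 = 36)
j = 63188969/16095 (j = 3 - (1/(36 + (-19 - 54)²) - 1*11769)/3 = 3 - (1/(36 + (-73)²) - 11769)/3 = 3 - (1/(36 + 5329) - 11769)/3 = 3 - (1/5365 - 11769)/3 = 3 - ⅓*(-63140684/5365) = 3 + 63140684/16095 = 63188969/16095 ≈ 3926.0)
-15348/H(-50, 82) + j/X(-87, 134) = -15348/82 + (63188969/16095)/134 = -15348*1/82 + (63188969/16095)*(1/134) = -7674/41 + 63188969/2156730 = -13959998291/88425930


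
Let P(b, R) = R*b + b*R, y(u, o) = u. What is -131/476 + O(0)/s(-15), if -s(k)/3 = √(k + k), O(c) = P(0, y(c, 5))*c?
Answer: -131/476 ≈ -0.27521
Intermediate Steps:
P(b, R) = 2*R*b (P(b, R) = R*b + R*b = 2*R*b)
O(c) = 0 (O(c) = (2*c*0)*c = 0*c = 0)
s(k) = -3*√2*√k (s(k) = -3*√(k + k) = -3*√2*√k)
-131/476 + O(0)/s(-15) = -131/476 + 0/((-3*√2*√(-15))) = -131*1/476 + 0/((-3*√2*I*√15)) = -131/476 + 0/((-3*I*√30)) = -131/476 + 0*(I*√30/90) = -131/476 + 0 = -131/476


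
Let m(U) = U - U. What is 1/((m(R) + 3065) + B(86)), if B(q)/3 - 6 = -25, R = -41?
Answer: 1/3008 ≈ 0.00033245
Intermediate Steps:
m(U) = 0
B(q) = -57 (B(q) = 18 + 3*(-25) = 18 - 75 = -57)
1/((m(R) + 3065) + B(86)) = 1/((0 + 3065) - 57) = 1/(3065 - 57) = 1/3008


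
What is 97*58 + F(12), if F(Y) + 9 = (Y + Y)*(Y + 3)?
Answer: 5977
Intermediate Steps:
F(Y) = -9 + 2*Y*(3 + Y) (F(Y) = -9 + (Y + Y)*(Y + 3) = -9 + (2*Y)*(3 + Y) = -9 + 2*Y*(3 + Y))
97*58 + F(12) = 97*58 + (-9 + 2*12² + 6*12) = 5626 + (-9 + 2*144 + 72) = 5626 + (-9 + 288 + 72) = 5626 + 351 = 5977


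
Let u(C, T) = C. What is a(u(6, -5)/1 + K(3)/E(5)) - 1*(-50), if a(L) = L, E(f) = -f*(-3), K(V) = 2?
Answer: 842/15 ≈ 56.133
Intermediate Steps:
E(f) = 3*f
a(u(6, -5)/1 + K(3)/E(5)) - 1*(-50) = (6/1 + 2/((3*5))) - 1*(-50) = (6*1 + 2/15) + 50 = (6 + 2*(1/15)) + 50 = (6 + 2/15) + 50 = 92/15 + 50 = 842/15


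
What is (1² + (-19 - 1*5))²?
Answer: 529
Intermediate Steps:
(1² + (-19 - 1*5))² = (1 + (-19 - 5))² = (1 - 24)² = (-23)² = 529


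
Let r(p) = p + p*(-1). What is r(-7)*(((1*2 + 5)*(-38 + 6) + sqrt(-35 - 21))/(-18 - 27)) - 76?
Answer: -76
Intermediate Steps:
r(p) = 0 (r(p) = p - p = 0)
r(-7)*(((1*2 + 5)*(-38 + 6) + sqrt(-35 - 21))/(-18 - 27)) - 76 = 0*(((1*2 + 5)*(-38 + 6) + sqrt(-35 - 21))/(-18 - 27)) - 76 = 0*(((2 + 5)*(-32) + sqrt(-56))/(-45)) - 76 = 0*((7*(-32) + 2*I*sqrt(14))*(-1/45)) - 76 = 0*((-224 + 2*I*sqrt(14))*(-1/45)) - 76 = 0*(224/45 - 2*I*sqrt(14)/45) - 76 = 0 - 76 = -76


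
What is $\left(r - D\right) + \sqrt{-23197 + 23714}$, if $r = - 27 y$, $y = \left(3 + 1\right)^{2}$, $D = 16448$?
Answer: $-16880 + \sqrt{517} \approx -16857.0$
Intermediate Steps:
$y = 16$ ($y = 4^{2} = 16$)
$r = -432$ ($r = \left(-27\right) 16 = -432$)
$\left(r - D\right) + \sqrt{-23197 + 23714} = \left(-432 - 16448\right) + \sqrt{-23197 + 23714} = \left(-432 - 16448\right) + \sqrt{517} = -16880 + \sqrt{517}$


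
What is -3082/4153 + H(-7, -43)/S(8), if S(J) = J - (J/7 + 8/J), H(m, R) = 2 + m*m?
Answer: 1356259/170273 ≈ 7.9652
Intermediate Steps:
H(m, R) = 2 + m²
S(J) = -8/J + 6*J/7 (S(J) = J - (J*(⅐) + 8/J) = J - (J/7 + 8/J) = J - (8/J + J/7) = J + (-8/J - J/7) = -8/J + 6*J/7)
-3082/4153 + H(-7, -43)/S(8) = -3082/4153 + (2 + (-7)²)/(-8/8 + (6/7)*8) = -3082*1/4153 + (2 + 49)/(-8*⅛ + 48/7) = -3082/4153 + 51/(-1 + 48/7) = -3082/4153 + 51/(41/7) = -3082/4153 + 51*(7/41) = -3082/4153 + 357/41 = 1356259/170273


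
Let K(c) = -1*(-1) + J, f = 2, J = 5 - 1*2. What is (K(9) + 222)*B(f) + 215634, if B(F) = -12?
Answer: 212922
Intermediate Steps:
J = 3 (J = 5 - 2 = 3)
K(c) = 4 (K(c) = -1*(-1) + 3 = 1 + 3 = 4)
(K(9) + 222)*B(f) + 215634 = (4 + 222)*(-12) + 215634 = 226*(-12) + 215634 = -2712 + 215634 = 212922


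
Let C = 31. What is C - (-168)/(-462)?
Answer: 337/11 ≈ 30.636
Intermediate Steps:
C - (-168)/(-462) = 31 - (-168)/(-462) = 31 - (-168)*(-1)/462 = 31 - 1*4/11 = 31 - 4/11 = 337/11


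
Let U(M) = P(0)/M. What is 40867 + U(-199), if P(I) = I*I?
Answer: 40867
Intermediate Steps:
P(I) = I²
U(M) = 0 (U(M) = 0²/M = 0/M = 0)
40867 + U(-199) = 40867 + 0 = 40867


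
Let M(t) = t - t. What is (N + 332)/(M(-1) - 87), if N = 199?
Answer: -177/29 ≈ -6.1034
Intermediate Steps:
M(t) = 0
(N + 332)/(M(-1) - 87) = (199 + 332)/(0 - 87) = 531/(-87) = 531*(-1/87) = -177/29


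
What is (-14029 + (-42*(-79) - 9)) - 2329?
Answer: -13049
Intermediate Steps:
(-14029 + (-42*(-79) - 9)) - 2329 = (-14029 + (3318 - 9)) - 2329 = (-14029 + 3309) - 2329 = -10720 - 2329 = -13049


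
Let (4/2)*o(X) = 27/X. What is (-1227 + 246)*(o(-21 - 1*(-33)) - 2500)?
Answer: 19611171/8 ≈ 2.4514e+6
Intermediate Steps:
o(X) = 27/(2*X) (o(X) = (27/X)/2 = 27/(2*X))
(-1227 + 246)*(o(-21 - 1*(-33)) - 2500) = (-1227 + 246)*(27/(2*(-21 - 1*(-33))) - 2500) = -981*(27/(2*(-21 + 33)) - 2500) = -981*((27/2)/12 - 2500) = -981*((27/2)*(1/12) - 2500) = -981*(9/8 - 2500) = -981*(-19991/8) = 19611171/8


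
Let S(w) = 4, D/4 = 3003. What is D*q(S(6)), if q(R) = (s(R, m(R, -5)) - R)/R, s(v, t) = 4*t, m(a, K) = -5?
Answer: -72072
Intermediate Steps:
D = 12012 (D = 4*3003 = 12012)
q(R) = (-20 - R)/R (q(R) = (4*(-5) - R)/R = (-20 - R)/R)
D*q(S(6)) = 12012*((-20 - 1*4)/4) = 12012*((-20 - 4)/4) = 12012*((1/4)*(-24)) = 12012*(-6) = -72072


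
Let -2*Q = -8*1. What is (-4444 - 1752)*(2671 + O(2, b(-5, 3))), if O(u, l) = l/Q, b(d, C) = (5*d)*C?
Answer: -16433341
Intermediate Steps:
b(d, C) = 5*C*d
Q = 4 (Q = -(-4) = -½*(-8) = 4)
O(u, l) = l/4
(-4444 - 1752)*(2671 + O(2, b(-5, 3))) = (-4444 - 1752)*(2671 + (5*3*(-5))/4) = -6196*(2671 + (¼)*(-75)) = -6196*(2671 - 75/4) = -6196*10609/4 = -16433341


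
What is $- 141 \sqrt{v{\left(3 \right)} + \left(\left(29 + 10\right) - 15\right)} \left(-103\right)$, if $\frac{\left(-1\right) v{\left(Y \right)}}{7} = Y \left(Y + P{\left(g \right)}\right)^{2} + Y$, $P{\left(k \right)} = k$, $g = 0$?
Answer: $14523 i \sqrt{186} \approx 1.9807 \cdot 10^{5} i$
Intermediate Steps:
$v{\left(Y \right)} = - 7 Y - 7 Y^{3}$ ($v{\left(Y \right)} = - 7 \left(Y \left(Y + 0\right)^{2} + Y\right) = - 7 \left(Y Y^{2} + Y\right) = - 7 \left(Y^{3} + Y\right) = - 7 \left(Y + Y^{3}\right) = - 7 Y - 7 Y^{3}$)
$- 141 \sqrt{v{\left(3 \right)} + \left(\left(29 + 10\right) - 15\right)} \left(-103\right) = - 141 \sqrt{\left(-7\right) 3 \left(1 + 3^{2}\right) + \left(\left(29 + 10\right) - 15\right)} \left(-103\right) = - 141 \sqrt{\left(-7\right) 3 \left(1 + 9\right) + \left(39 - 15\right)} \left(-103\right) = - 141 \sqrt{\left(-7\right) 3 \cdot 10 + 24} \left(-103\right) = - 141 \sqrt{-210 + 24} \left(-103\right) = - 141 \sqrt{-186} \left(-103\right) = - 141 i \sqrt{186} \left(-103\right) = 14523 i \sqrt{186}$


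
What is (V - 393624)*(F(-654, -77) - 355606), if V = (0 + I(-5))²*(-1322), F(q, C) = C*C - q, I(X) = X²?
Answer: 425764083102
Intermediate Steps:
F(q, C) = C² - q
V = -826250 (V = (0 + (-5)²)²*(-1322) = (0 + 25)²*(-1322) = 25²*(-1322) = 625*(-1322) = -826250)
(V - 393624)*(F(-654, -77) - 355606) = (-826250 - 393624)*(((-77)² - 1*(-654)) - 355606) = -1219874*((5929 + 654) - 355606) = -1219874*(6583 - 355606) = -1219874*(-349023) = 425764083102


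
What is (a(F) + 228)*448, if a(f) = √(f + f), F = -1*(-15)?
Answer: 102144 + 448*√30 ≈ 1.0460e+5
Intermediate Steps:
F = 15
a(f) = √2*√f (a(f) = √(2*f) = √2*√f)
(a(F) + 228)*448 = (√2*√15 + 228)*448 = (√30 + 228)*448 = (228 + √30)*448 = 102144 + 448*√30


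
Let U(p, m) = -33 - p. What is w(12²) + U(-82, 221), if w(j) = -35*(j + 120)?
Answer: -9191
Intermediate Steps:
w(j) = -4200 - 35*j (w(j) = -35*(120 + j) = -4200 - 35*j)
w(12²) + U(-82, 221) = (-4200 - 35*12²) + (-33 - 1*(-82)) = (-4200 - 35*144) + (-33 + 82) = (-4200 - 5040) + 49 = -9240 + 49 = -9191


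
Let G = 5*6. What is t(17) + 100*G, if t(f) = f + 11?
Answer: 3028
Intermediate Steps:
G = 30
t(f) = 11 + f
t(17) + 100*G = (11 + 17) + 100*30 = 28 + 3000 = 3028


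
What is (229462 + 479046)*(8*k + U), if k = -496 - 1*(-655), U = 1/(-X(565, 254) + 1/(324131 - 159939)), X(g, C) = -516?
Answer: 76354428537812384/84723073 ≈ 9.0122e+8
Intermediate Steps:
U = 164192/84723073 (U = 1/(-1*(-516) + 1/(324131 - 159939)) = 1/(516 + 1/164192) = 1/(84723073/164192) = 164192/84723073 ≈ 0.0019380)
k = 159 (k = -496 + 655 = 159)
(229462 + 479046)*(8*k + U) = (229462 + 479046)*(8*159 + 164192/84723073) = 708508*(1272 + 164192/84723073) = 708508*(107767913048/84723073) = 76354428537812384/84723073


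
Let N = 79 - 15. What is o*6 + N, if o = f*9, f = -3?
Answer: -98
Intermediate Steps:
o = -27 (o = -3*9 = -27)
N = 64
o*6 + N = -27*6 + 64 = -162 + 64 = -98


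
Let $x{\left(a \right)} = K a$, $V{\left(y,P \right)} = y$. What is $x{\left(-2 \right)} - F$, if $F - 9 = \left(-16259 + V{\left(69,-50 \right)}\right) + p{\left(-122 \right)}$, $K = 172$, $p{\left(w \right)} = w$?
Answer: $15959$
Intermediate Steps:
$x{\left(a \right)} = 172 a$
$F = -16303$ ($F = 9 + \left(\left(-16259 + 69\right) - 122\right) = 9 - 16312 = -16303$)
$x{\left(-2 \right)} - F = 172 \left(-2\right) - -16303 = -344 + 16303 = 15959$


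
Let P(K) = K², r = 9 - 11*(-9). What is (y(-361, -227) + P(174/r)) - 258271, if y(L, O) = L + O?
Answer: -83869475/324 ≈ -2.5886e+5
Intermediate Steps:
r = 108 (r = 9 + 99 = 108)
(y(-361, -227) + P(174/r)) - 258271 = ((-361 - 227) + (174/108)²) - 258271 = (-588 + (174*(1/108))²) - 258271 = (-588 + (29/18)²) - 258271 = (-588 + 841/324) - 258271 = -189671/324 - 258271 = -83869475/324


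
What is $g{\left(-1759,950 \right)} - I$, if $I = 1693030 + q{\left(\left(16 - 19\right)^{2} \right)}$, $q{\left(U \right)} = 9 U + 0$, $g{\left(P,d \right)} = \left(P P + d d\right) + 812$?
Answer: $2304282$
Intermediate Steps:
$g{\left(P,d \right)} = 812 + P^{2} + d^{2}$ ($g{\left(P,d \right)} = \left(P^{2} + d^{2}\right) + 812 = 812 + P^{2} + d^{2}$)
$q{\left(U \right)} = 9 U$
$I = 1693111$ ($I = 1693030 + 9 \left(16 - 19\right)^{2} = 1693030 + 9 \left(-3\right)^{2} = 1693030 + 9 \cdot 9 = 1693030 + 81 = 1693111$)
$g{\left(-1759,950 \right)} - I = \left(812 + \left(-1759\right)^{2} + 950^{2}\right) - 1693111 = \left(812 + 3094081 + 902500\right) - 1693111 = 3997393 - 1693111 = 2304282$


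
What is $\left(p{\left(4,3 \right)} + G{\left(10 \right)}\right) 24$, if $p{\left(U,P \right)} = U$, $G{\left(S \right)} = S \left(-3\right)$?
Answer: $-624$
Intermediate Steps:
$G{\left(S \right)} = - 3 S$
$\left(p{\left(4,3 \right)} + G{\left(10 \right)}\right) 24 = \left(4 - 30\right) 24 = \left(-26\right) 24 = -624$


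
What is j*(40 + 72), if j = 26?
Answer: 2912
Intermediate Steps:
j*(40 + 72) = 26*(40 + 72) = 26*112 = 2912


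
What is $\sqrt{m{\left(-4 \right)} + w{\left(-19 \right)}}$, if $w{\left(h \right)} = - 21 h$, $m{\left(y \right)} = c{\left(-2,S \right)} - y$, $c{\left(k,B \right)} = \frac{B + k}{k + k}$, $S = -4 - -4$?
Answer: $\frac{\sqrt{1614}}{2} \approx 20.087$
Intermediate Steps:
$S = 0$ ($S = -4 + 4 = 0$)
$c{\left(k,B \right)} = \frac{B + k}{2 k}$
$m{\left(y \right)} = \frac{1}{2} - y$ ($m{\left(y \right)} = \frac{0 - 2}{2 \left(-2\right)} - y = \frac{1}{2} \left(- \frac{1}{2}\right) \left(-2\right) - y = \frac{1}{2} - y$)
$\sqrt{m{\left(-4 \right)} + w{\left(-19 \right)}} = \sqrt{\left(\frac{1}{2} - -4\right) - -399} = \sqrt{\left(\frac{1}{2} + 4\right) + 399} = \sqrt{\frac{9}{2} + 399} = \sqrt{\frac{807}{2}} = \frac{\sqrt{1614}}{2}$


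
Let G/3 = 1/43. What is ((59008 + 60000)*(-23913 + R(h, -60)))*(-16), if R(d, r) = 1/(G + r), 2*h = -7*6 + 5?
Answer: 117339686828032/2577 ≈ 4.5533e+10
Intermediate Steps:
G = 3/43 ≈ 0.069767
h = -37/2 (h = (-7*6 + 5)/2 = (-42 + 5)/2 = (½)*(-37) = -37/2 ≈ -18.500)
R(d, r) = 1/(3/43 + r)
((59008 + 60000)*(-23913 + R(h, -60)))*(-16) = ((59008 + 60000)*(-23913 + 43/(3 + 43*(-60))))*(-16) = (119008*(-23913 + 43/(3 - 2580)))*(-16) = (119008*(-23913 + 43/(-2577)))*(-16) = (119008*(-23913 + 43*(-1/2577)))*(-16) = (119008*(-23913 - 43/2577))*(-16) = (119008*(-61623844/2577))*(-16) = -7333730426752/2577*(-16) = 117339686828032/2577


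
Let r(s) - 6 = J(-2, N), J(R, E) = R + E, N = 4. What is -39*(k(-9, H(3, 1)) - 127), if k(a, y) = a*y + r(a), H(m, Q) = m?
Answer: 5694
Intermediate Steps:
J(R, E) = E + R
r(s) = 8 (r(s) = 6 + (4 - 2) = 6 + 2 = 8)
k(a, y) = 8 + a*y (k(a, y) = a*y + 8 = 8 + a*y)
-39*(k(-9, H(3, 1)) - 127) = -39*((8 - 9*3) - 127) = -39*((8 - 27) - 127) = -39*(-19 - 127) = -39*(-146) = 5694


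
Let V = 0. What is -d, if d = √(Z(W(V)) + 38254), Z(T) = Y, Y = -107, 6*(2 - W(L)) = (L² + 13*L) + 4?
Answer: -√38147 ≈ -195.31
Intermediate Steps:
W(L) = 4/3 - 13*L/6 - L²/6 (W(L) = 2 - ((L² + 13*L) + 4)/6 = 2 - (4 + L² + 13*L)/6 = 2 + (-⅔ - 13*L/6 - L²/6) = 4/3 - 13*L/6 - L²/6)
Z(T) = -107
d = √38147 (d = √(-107 + 38254) = √38147 ≈ 195.31)
-d = -√38147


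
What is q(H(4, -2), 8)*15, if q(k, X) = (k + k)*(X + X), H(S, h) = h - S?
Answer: -2880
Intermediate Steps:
q(k, X) = 4*X*k (q(k, X) = (2*k)*(2*X) = 4*X*k)
q(H(4, -2), 8)*15 = (4*8*(-2 - 1*4))*15 = (4*8*(-2 - 4))*15 = (4*8*(-6))*15 = -192*15 = -2880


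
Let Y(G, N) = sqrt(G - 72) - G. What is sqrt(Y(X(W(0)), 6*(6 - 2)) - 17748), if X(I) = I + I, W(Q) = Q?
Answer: sqrt(-17748 + 6*I*sqrt(2)) ≈ 0.0318 + 133.22*I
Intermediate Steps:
X(I) = 2*I
Y(G, N) = sqrt(-72 + G) - G
sqrt(Y(X(W(0)), 6*(6 - 2)) - 17748) = sqrt((sqrt(-72 + 2*0) - 2*0) - 17748) = sqrt((sqrt(-72 + 0) - 1*0) - 17748) = sqrt((sqrt(-72) + 0) - 17748) = sqrt((6*I*sqrt(2) + 0) - 17748) = sqrt(6*I*sqrt(2) - 17748) = sqrt(-17748 + 6*I*sqrt(2))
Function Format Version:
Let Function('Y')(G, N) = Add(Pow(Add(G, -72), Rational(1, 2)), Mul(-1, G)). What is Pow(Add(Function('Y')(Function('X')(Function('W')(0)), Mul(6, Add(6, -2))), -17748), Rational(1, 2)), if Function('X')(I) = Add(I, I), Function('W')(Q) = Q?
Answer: Pow(Add(-17748, Mul(6, I, Pow(2, Rational(1, 2)))), Rational(1, 2)) ≈ Add(0.0318, Mul(133.22, I))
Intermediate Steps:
Function('X')(I) = Mul(2, I)
Function('Y')(G, N) = Add(Pow(Add(-72, G), Rational(1, 2)), Mul(-1, G))
Pow(Add(Function('Y')(Function('X')(Function('W')(0)), Mul(6, Add(6, -2))), -17748), Rational(1, 2)) = Pow(Add(Add(Pow(Add(-72, Mul(2, 0)), Rational(1, 2)), Mul(-1, Mul(2, 0))), -17748), Rational(1, 2)) = Pow(Add(Add(Pow(Add(-72, 0), Rational(1, 2)), Mul(-1, 0)), -17748), Rational(1, 2)) = Pow(Add(Add(Pow(-72, Rational(1, 2)), 0), -17748), Rational(1, 2)) = Pow(Add(Add(Mul(6, I, Pow(2, Rational(1, 2))), 0), -17748), Rational(1, 2)) = Pow(Add(Mul(6, I, Pow(2, Rational(1, 2))), -17748), Rational(1, 2)) = Pow(Add(-17748, Mul(6, I, Pow(2, Rational(1, 2)))), Rational(1, 2))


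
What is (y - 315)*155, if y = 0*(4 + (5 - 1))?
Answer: -48825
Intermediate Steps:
y = 0 (y = 0*(4 + 4) = 0*8 = 0)
(y - 315)*155 = (0 - 315)*155 = -315*155 = -48825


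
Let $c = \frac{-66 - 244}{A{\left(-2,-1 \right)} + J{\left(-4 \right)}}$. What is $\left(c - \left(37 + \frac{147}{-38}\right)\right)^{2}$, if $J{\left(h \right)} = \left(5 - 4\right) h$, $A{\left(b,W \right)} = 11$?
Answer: $\frac{424071649}{70756} \approx 5993.4$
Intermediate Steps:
$J{\left(h \right)} = h$ ($J{\left(h \right)} = 1 h = h$)
$c = - \frac{310}{7}$ ($c = \frac{-66 - 244}{11 - 4} = - \frac{310}{7} \approx -44.286$)
$\left(c - \left(37 + \frac{147}{-38}\right)\right)^{2} = \left(- \frac{310}{7} - \left(37 + \frac{147}{-38}\right)\right)^{2} = \left(- \frac{310}{7} - \left(37 + 147 \left(- \frac{1}{38}\right)\right)\right)^{2} = \left(- \frac{310}{7} - \frac{1259}{38}\right)^{2} = \left(- \frac{20593}{266}\right)^{2} = \frac{424071649}{70756}$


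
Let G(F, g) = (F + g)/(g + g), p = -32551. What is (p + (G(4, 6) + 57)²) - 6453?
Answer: -1283735/36 ≈ -35659.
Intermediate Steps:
G(F, g) = (F + g)/(2*g) (G(F, g) = (F + g)/((2*g)) = (F + g)*(1/(2*g)) = (F + g)/(2*g))
(p + (G(4, 6) + 57)²) - 6453 = (-32551 + ((½)*(4 + 6)/6 + 57)²) - 6453 = (-32551 + ((½)*(⅙)*10 + 57)²) - 6453 = (-32551 + (⅚ + 57)²) - 6453 = (-32551 + (347/6)²) - 6453 = (-32551 + 120409/36) - 6453 = -1051427/36 - 6453 = -1283735/36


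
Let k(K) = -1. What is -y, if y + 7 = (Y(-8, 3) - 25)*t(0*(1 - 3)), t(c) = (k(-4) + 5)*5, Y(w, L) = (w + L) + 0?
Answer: 607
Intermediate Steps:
Y(w, L) = L + w (Y(w, L) = (L + w) + 0 = L + w)
t(c) = 20 (t(c) = (-1 + 5)*5 = 4*5 = 20)
y = -607 (y = -7 + ((3 - 8) - 25)*20 = -7 + (-5 - 25)*20 = -7 - 30*20 = -7 - 600 = -607)
-y = -1*(-607) = 607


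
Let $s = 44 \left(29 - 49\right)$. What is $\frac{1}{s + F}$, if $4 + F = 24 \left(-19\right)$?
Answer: $- \frac{1}{1340} \approx -0.00074627$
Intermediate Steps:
$s = -880$ ($s = 44 \left(-20\right) = -880$)
$F = -460$ ($F = -4 + 24 \left(-19\right) = -4 - 456 = -460$)
$\frac{1}{s + F} = \frac{1}{-880 - 460} = \frac{1}{-1340} = - \frac{1}{1340}$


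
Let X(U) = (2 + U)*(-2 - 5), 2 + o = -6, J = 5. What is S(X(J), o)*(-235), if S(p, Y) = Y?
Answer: 1880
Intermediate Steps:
o = -8 (o = -2 - 6 = -8)
X(U) = -14 - 7*U (X(U) = (2 + U)*(-7) = -14 - 7*U)
S(X(J), o)*(-235) = -8*(-235) = 1880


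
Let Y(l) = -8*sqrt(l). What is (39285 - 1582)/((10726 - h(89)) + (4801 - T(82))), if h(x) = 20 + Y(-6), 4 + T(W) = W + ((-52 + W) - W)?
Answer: 583680143/239661745 - 301624*I*sqrt(6)/239661745 ≈ 2.4354 - 0.0030828*I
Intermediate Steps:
T(W) = -56 + W (T(W) = -4 + (W + ((-52 + W) - W)) = -4 + (W - 52) = -4 + (-52 + W) = -56 + W)
h(x) = 20 - 8*I*sqrt(6)
(39285 - 1582)/((10726 - h(89)) + (4801 - T(82))) = (39285 - 1582)/((10726 - (20 - 8*I*sqrt(6))) + (4801 - (-56 + 82))) = 37703/((10726 + (-20 + 8*I*sqrt(6))) + (4801 - 1*26)) = 37703/((10706 + 8*I*sqrt(6)) + (4801 - 26)) = 37703/((10706 + 8*I*sqrt(6)) + 4775) = 37703/(15481 + 8*I*sqrt(6))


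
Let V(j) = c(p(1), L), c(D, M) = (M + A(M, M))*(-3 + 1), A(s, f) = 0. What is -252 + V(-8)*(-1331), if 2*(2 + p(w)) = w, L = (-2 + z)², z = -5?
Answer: 130186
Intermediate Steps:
L = 49 (L = (-2 - 5)² = (-7)² = 49)
p(w) = -2 + w/2
c(D, M) = -2*M (c(D, M) = (M + 0)*(-3 + 1) = M*(-2) = -2*M)
V(j) = -98 (V(j) = -2*49 = -98)
-252 + V(-8)*(-1331) = -252 - 98*(-1331) = -252 + 130438 = 130186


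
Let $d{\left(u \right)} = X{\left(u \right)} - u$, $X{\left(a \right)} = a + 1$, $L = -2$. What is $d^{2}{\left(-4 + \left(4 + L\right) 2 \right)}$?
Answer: $1$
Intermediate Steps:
$X{\left(a \right)} = 1 + a$
$d{\left(u \right)} = 1$ ($d{\left(u \right)} = \left(1 + u\right) - u = 1$)
$d^{2}{\left(-4 + \left(4 + L\right) 2 \right)} = 1^{2} = 1$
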